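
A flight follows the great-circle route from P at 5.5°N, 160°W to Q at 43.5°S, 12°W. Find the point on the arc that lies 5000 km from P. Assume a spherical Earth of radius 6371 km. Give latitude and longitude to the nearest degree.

≈ 32°S, 134°W

The haversine formula gives a central angle δ ≈ 2.316 rad (132.7°) between the endpoints. The total great-circle distance is δ·R ≈ 2.316 × 6371 ≈ 14757 km, so the target fraction is f = 5000/14757 ≈ 0.339.
Interpolate at f ≈ 0.339 with slerp weights a = sin((1−f)δ)/sin δ ≈ 1.360, b = sin(fδ)/sin δ ≈ 0.962.
p = a·p₁ + b·p₂ ≈ (-0.590, -0.608, -0.532); φ = arcsin(p_z) ≈ -32.12°, λ = atan2(p_y, p_x) ≈ -134.12°.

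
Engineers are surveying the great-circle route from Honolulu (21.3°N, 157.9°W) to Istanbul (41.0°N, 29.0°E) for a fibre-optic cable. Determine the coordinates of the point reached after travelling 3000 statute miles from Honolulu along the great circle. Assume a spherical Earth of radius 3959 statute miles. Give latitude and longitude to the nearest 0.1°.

Convert each endpoint to a unit vector on the sphere (x = cos φ cos λ, y = cos φ sin λ, z = sin φ).
The central angle between the endpoints is δ = arccos(p₁·p₂) ≈ 2.049 rad (117.4°). The total great-circle distance is δ·R ≈ 2.049 × 3959 ≈ 8110 mi, so the target fraction is f = 3000/8110 ≈ 0.370.
Interpolate at f ≈ 0.370 with slerp weights a = sin((1−f)δ)/sin δ ≈ 1.082, b = sin(fδ)/sin δ ≈ 0.774.
p = a·p₁ + b·p₂ ≈ (-0.423, -0.096, 0.901); φ = arcsin(p_z) ≈ 64.27°, λ = atan2(p_y, p_x) ≈ -167.20°.

≈ 64.3°N, 167.2°W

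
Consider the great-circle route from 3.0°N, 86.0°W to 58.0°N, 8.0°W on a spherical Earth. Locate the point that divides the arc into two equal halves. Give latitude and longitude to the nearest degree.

≈ 36°N, 61°W

The haversine formula gives a central angle δ ≈ 1.416 rad (81.1°) between the endpoints.
Interpolate at f = 1/2 with slerp weights a = sin((1−f)δ)/sin δ ≈ 0.658, b = sin(fδ)/sin δ ≈ 0.658.
p = a·p₁ + b·p₂ ≈ (0.391, -0.704, 0.593); φ = arcsin(p_z) ≈ 36.34°, λ = atan2(p_y, p_x) ≈ -60.95°.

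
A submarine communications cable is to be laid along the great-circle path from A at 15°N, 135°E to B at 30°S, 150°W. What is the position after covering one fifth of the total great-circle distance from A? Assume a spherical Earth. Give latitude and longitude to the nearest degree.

≈ 5°N, 149°E

Convert each endpoint to a unit vector on the sphere (x = cos φ cos λ, y = cos φ sin λ, z = sin φ).
The central angle between the endpoints is δ = arccos(p₁·p₂) ≈ 1.484 rad (85.0°).
Interpolate at f = 1/5 with slerp weights a = sin((1−f)δ)/sin δ ≈ 0.931, b = sin(fδ)/sin δ ≈ 0.293.
p = a·p₁ + b·p₂ ≈ (-0.856, 0.509, 0.094); φ = arcsin(p_z) ≈ 5.40°, λ = atan2(p_y, p_x) ≈ 149.28°.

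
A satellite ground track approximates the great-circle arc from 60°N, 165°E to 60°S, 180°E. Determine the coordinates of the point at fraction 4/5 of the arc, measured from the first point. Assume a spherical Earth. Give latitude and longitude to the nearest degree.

Write both endpoints as unit vectors p₁, p₂ with components (cos φ cos λ, cos φ sin λ, sin φ).
The central angle between the endpoints is δ = arccos(p₁·p₂) ≈ 2.104 rad (120.6°).
Interpolate at f = 4/5 with slerp weights a = sin((1−f)δ)/sin δ ≈ 0.474, b = sin(fδ)/sin δ ≈ 1.154.
p = a·p₁ + b·p₂ ≈ (-0.806, 0.061, -0.589); φ = arcsin(p_z) ≈ -36.05°, λ = atan2(p_y, p_x) ≈ 175.64°.

≈ 36°S, 176°E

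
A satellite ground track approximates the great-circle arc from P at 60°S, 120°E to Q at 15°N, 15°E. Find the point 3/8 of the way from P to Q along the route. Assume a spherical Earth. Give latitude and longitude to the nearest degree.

≈ 43°S, 56°E

Write both endpoints as unit vectors p₁, p₂ with components (cos φ cos λ, cos φ sin λ, sin φ).
The central angle between the endpoints is δ = arccos(p₁·p₂) ≈ 1.927 rad (110.4°).
Interpolate at f = 3/8 with slerp weights a = sin((1−f)δ)/sin δ ≈ 0.996, b = sin(fδ)/sin δ ≈ 0.706.
p = a·p₁ + b·p₂ ≈ (0.410, 0.608, -0.680); φ = arcsin(p_z) ≈ -42.86°, λ = atan2(p_y, p_x) ≈ 56.04°.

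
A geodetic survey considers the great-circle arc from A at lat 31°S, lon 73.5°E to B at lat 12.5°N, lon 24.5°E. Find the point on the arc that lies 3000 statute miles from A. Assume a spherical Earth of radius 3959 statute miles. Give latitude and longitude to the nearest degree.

≈ lat 2°S, lon 39°E

Convert each endpoint to a unit vector on the sphere (x = cos φ cos λ, y = cos φ sin λ, z = sin φ).
The central angle between the endpoints is δ = arccos(p₁·p₂) ≈ 1.118 rad (64.1°). The total great-circle distance is δ·R ≈ 1.118 × 3959 ≈ 4426 mi, so the target fraction is f = 3000/4426 ≈ 0.678.
Interpolate at f ≈ 0.678 with slerp weights a = sin((1−f)δ)/sin δ ≈ 0.392, b = sin(fδ)/sin δ ≈ 0.764.
p = a·p₁ + b·p₂ ≈ (0.774, 0.632, -0.036); φ = arcsin(p_z) ≈ -2.09°, λ = atan2(p_y, p_x) ≈ 39.20°.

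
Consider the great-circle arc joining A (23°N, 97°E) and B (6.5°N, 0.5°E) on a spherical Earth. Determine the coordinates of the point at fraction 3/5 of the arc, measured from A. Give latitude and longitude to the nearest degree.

Convert each endpoint to a unit vector on the sphere (x = cos φ cos λ, y = cos φ sin λ, z = sin φ).
The central angle between the endpoints is δ = arccos(p₁·p₂) ≈ 1.630 rad (93.4°).
Interpolate at f = 3/5 with slerp weights a = sin((1−f)δ)/sin δ ≈ 0.608, b = sin(fδ)/sin δ ≈ 0.831.
p = a·p₁ + b·p₂ ≈ (0.757, 0.563, 0.332); φ = arcsin(p_z) ≈ 19.36°, λ = atan2(p_y, p_x) ≈ 36.61°.

≈ (19°N, 37°E)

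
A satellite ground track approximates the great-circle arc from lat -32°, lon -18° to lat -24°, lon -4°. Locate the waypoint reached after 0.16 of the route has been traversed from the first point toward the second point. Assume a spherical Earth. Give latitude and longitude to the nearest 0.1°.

Convert each endpoint to a unit vector on the sphere (x = cos φ cos λ, y = cos φ sin λ, z = sin φ).
The central angle between the endpoints is δ = arccos(p₁·p₂) ≈ 0.257 rad (14.7°).
Interpolate at f = 0.16 with slerp weights a = sin((1−f)δ)/sin δ ≈ 0.843, b = sin(fδ)/sin δ ≈ 0.162.
p = a·p₁ + b·p₂ ≈ (0.827, -0.231, -0.512); φ = arcsin(p_z) ≈ -30.82°, λ = atan2(p_y, p_x) ≈ -15.61°.

≈ lat -30.8°, lon -15.6°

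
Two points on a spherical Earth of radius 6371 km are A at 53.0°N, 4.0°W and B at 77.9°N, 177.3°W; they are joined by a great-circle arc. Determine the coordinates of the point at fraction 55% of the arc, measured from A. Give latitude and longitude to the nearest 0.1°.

The haversine formula gives a central angle δ ≈ 0.856 rad (49.0°) between the endpoints.
Interpolate at f = 0.55 with slerp weights a = sin((1−f)δ)/sin δ ≈ 0.498, b = sin(fδ)/sin δ ≈ 0.601.
p = a·p₁ + b·p₂ ≈ (0.173, -0.027, 0.985); φ = arcsin(p_z) ≈ 79.92°, λ = atan2(p_y, p_x) ≈ -8.82°.

≈ 79.9°N, 8.8°W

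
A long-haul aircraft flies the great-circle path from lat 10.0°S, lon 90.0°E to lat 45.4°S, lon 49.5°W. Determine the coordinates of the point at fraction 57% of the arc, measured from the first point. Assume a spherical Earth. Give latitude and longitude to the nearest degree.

≈ lat 58°S, lon 32°E

Write both endpoints as unit vectors p₁, p₂ with components (cos φ cos λ, cos φ sin λ, sin φ).
The central angle between the endpoints is δ = arccos(p₁·p₂) ≈ 1.985 rad (113.7°).
Interpolate at f = 0.57 with slerp weights a = sin((1−f)δ)/sin δ ≈ 0.823, b = sin(fδ)/sin δ ≈ 0.988.
p = a·p₁ + b·p₂ ≈ (0.451, 0.283, -0.847); φ = arcsin(p_z) ≈ -57.85°, λ = atan2(p_y, p_x) ≈ 32.10°.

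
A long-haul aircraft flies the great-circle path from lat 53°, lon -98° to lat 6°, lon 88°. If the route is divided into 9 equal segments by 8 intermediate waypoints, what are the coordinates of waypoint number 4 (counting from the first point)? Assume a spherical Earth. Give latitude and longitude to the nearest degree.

From cos δ = sin φ₁ sin φ₂ + cos φ₁ cos φ₂ cos Δλ, the central angle is δ ≈ 2.108 rad (120.8°).
Interpolate at f = 4/9 with slerp weights a = sin((1−f)δ)/sin δ ≈ 1.072, b = sin(fδ)/sin δ ≈ 0.938.
p = a·p₁ + b·p₂ ≈ (-0.057, 0.293, 0.954); φ = arcsin(p_z) ≈ 72.62°, λ = atan2(p_y, p_x) ≈ 101.05°.

≈ lat 73°, lon 101°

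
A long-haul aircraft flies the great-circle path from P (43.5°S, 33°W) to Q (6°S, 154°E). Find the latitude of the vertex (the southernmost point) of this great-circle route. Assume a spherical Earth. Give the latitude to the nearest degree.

The great circle lies in the plane with unit normal n̂ = (p₁ × p₂)/|p₁ × p₂|.
Here n̂_z ≈ -0.115; the vertex latitude is φ_max = arccos|n̂_z| ≈ 83.4°.
Check via Clairaut: cos φ_max = |cos φ₁| · sin C = cos(43.5°)·sin(170.9°) ≈ 0.115, again giving ≈ 83.4°.

≈ 83°S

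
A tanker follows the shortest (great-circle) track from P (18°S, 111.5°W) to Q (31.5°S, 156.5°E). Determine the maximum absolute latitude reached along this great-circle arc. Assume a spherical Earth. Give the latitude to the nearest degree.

The great circle lies in the plane with unit normal n̂ = (p₁ × p₂)/|p₁ × p₂|.
Here n̂_z ≈ -0.818; the vertex latitude is φ_max = arccos|n̂_z| ≈ 35.1°.
Check via Clairaut: cos φ_max = |cos φ₁| · sin C = cos(18.0°)·sin(120.7°) ≈ 0.818, again giving ≈ 35.1°.

≈ 35°S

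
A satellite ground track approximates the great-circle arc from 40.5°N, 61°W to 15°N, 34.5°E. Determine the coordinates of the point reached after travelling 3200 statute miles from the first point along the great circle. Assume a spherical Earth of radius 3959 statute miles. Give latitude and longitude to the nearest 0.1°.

≈ 36.2°N, 1.0°W

From cos δ = sin φ₁ sin φ₂ + cos φ₁ cos φ₂ cos Δλ, the central angle is δ ≈ 1.473 rad (84.4°). The total great-circle distance is δ·R ≈ 1.473 × 3959 ≈ 5831 mi, so the target fraction is f = 3200/5831 ≈ 0.549.
Interpolate at f ≈ 0.549 with slerp weights a = sin((1−f)δ)/sin δ ≈ 0.620, b = sin(fδ)/sin δ ≈ 0.727.
p = a·p₁ + b·p₂ ≈ (0.807, -0.015, 0.591); φ = arcsin(p_z) ≈ 36.20°, λ = atan2(p_y, p_x) ≈ -1.04°.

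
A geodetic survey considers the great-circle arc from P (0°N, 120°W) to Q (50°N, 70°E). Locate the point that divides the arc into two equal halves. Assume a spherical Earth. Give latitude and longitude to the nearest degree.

Write both endpoints as unit vectors p₁, p₂ with components (cos φ cos λ, cos φ sin λ, sin φ).
The central angle between the endpoints is δ = arccos(p₁·p₂) ≈ 2.256 rad (129.3°).
Interpolate at f = 1/2 with slerp weights a = sin((1−f)δ)/sin δ ≈ 1.167, b = sin(fδ)/sin δ ≈ 1.167.
p = a·p₁ + b·p₂ ≈ (-0.327, -0.306, 0.894); φ = arcsin(p_z) ≈ 63.40°, λ = atan2(p_y, p_x) ≈ -136.92°.

≈ (63°N, 137°W)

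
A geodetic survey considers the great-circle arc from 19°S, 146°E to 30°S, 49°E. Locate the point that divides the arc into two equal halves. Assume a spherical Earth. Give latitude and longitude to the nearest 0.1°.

From cos δ = sin φ₁ sin φ₂ + cos φ₁ cos φ₂ cos Δλ, the central angle is δ ≈ 1.508 rad (86.4°).
Interpolate at f = 1/2 with slerp weights a = sin((1−f)δ)/sin δ ≈ 0.686, b = sin(fδ)/sin δ ≈ 0.686.
p = a·p₁ + b·p₂ ≈ (-0.148, 0.811, -0.566); φ = arcsin(p_z) ≈ -34.49°, λ = atan2(p_y, p_x) ≈ 100.34°.

≈ 34.5°S, 100.3°E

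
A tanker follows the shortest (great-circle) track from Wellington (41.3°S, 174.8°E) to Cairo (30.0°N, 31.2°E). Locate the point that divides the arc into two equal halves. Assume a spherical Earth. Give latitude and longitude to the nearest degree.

≈ 17°S, 91°E

The haversine formula gives a central angle δ ≈ 2.594 rad (148.6°) between the endpoints.
Interpolate at f = 1/2 with slerp weights a = sin((1−f)δ)/sin δ ≈ 1.849, b = sin(fδ)/sin δ ≈ 1.849.
p = a·p₁ + b·p₂ ≈ (-0.014, 0.955, -0.296); φ = arcsin(p_z) ≈ -17.20°, λ = atan2(p_y, p_x) ≈ 90.82°.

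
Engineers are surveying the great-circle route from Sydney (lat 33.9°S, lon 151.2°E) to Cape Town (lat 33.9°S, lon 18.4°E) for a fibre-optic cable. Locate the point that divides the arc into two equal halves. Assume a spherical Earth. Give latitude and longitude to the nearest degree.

Convert each endpoint to a unit vector on the sphere (x = cos φ cos λ, y = cos φ sin λ, z = sin φ).
The central angle between the endpoints is δ = arccos(p₁·p₂) ≈ 1.728 rad (99.0°).
Interpolate at f = 1/2 with slerp weights a = sin((1−f)δ)/sin δ ≈ 0.770, b = sin(fδ)/sin δ ≈ 0.770.
p = a·p₁ + b·p₂ ≈ (0.046, 0.510, -0.859); φ = arcsin(p_z) ≈ -59.21°, λ = atan2(p_y, p_x) ≈ 84.80°.

≈ lat 59°S, lon 85°E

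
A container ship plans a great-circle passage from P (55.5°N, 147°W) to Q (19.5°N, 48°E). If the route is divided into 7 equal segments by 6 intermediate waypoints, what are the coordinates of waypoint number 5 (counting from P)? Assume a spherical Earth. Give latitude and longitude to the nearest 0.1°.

From cos δ = sin φ₁ sin φ₂ + cos φ₁ cos φ₂ cos Δλ, the central angle is δ ≈ 1.814 rad (103.9°).
Interpolate at f = 5/7 with slerp weights a = sin((1−f)δ)/sin δ ≈ 0.510, b = sin(fδ)/sin δ ≈ 0.991.
p = a·p₁ + b·p₂ ≈ (0.383, 0.537, 0.752); φ = arcsin(p_z) ≈ 48.73°, λ = atan2(p_y, p_x) ≈ 54.51°.

≈ (48.7°N, 54.5°E)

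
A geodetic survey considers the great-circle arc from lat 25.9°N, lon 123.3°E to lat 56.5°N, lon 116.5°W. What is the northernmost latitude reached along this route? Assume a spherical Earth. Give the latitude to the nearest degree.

≈ 64°N

The great circle lies in the plane with unit normal n̂ = (p₁ × p₂)/|p₁ × p₂|.
Here n̂_z ≈ +0.432; the vertex latitude is φ_max = arccos|n̂_z| ≈ 64.4°.
Check via Clairaut: cos φ_max = |cos φ₁| · sin C = cos(25.9°)·sin(28.7°) ≈ 0.432, again giving ≈ 64.4°.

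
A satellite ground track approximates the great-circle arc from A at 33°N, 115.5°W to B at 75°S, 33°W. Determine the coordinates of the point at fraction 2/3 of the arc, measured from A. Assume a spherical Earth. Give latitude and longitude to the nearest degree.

≈ 44°S, 92°W

Convert each endpoint to a unit vector on the sphere (x = cos φ cos λ, y = cos φ sin λ, z = sin φ).
The central angle between the endpoints is δ = arccos(p₁·p₂) ≈ 2.092 rad (119.9°).
Interpolate at f = 2/3 with slerp weights a = sin((1−f)δ)/sin δ ≈ 0.740, b = sin(fδ)/sin δ ≈ 1.135.
p = a·p₁ + b·p₂ ≈ (-0.021, -0.720, -0.693); φ = arcsin(p_z) ≈ -43.88°, λ = atan2(p_y, p_x) ≈ -91.66°.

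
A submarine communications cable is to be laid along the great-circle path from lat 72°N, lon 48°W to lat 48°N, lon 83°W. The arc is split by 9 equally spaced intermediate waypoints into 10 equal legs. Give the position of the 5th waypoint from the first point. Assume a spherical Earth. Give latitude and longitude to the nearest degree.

≈ lat 61°N, lon 72°W

From cos δ = sin φ₁ sin φ₂ + cos φ₁ cos φ₂ cos Δλ, the central angle is δ ≈ 0.503 rad (28.8°).
Interpolate at f = 5/10 with slerp weights a = sin((1−f)δ)/sin δ ≈ 0.516, b = sin(fδ)/sin δ ≈ 0.516.
p = a·p₁ + b·p₂ ≈ (0.149, -0.461, 0.875); φ = arcsin(p_z) ≈ 61.00°, λ = atan2(p_y, p_x) ≈ -72.12°.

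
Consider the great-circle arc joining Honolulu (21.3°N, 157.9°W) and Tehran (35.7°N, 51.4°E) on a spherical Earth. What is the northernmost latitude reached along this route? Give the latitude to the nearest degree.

The great circle lies in the plane with unit normal n̂ = (p₁ × p₂)/|p₁ × p₂|.
Here n̂_z ≈ -0.414; the vertex latitude is φ_max = arccos|n̂_z| ≈ 65.5°.

≈ 66°N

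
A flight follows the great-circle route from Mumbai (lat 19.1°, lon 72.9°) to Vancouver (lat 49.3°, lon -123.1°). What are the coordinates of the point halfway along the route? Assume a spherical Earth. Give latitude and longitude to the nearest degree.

The haversine formula gives a central angle δ ≈ 1.922 rad (110.1°) between the endpoints.
Interpolate at f = 1/2 with slerp weights a = sin((1−f)δ)/sin δ ≈ 0.873, b = sin(fδ)/sin δ ≈ 0.873.
p = a·p₁ + b·p₂ ≈ (-0.068, 0.312, 0.948); φ = arcsin(p_z) ≈ 71.39°, λ = atan2(p_y, p_x) ≈ 102.37°.

≈ lat 71°, lon 102°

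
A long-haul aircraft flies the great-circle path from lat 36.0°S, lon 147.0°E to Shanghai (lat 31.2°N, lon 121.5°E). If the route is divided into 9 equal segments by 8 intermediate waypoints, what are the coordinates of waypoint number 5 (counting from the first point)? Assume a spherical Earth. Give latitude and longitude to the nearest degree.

From cos δ = sin φ₁ sin φ₂ + cos φ₁ cos φ₂ cos Δλ, the central angle is δ ≈ 1.245 rad (71.3°).
Interpolate at f = 5/9 with slerp weights a = sin((1−f)δ)/sin δ ≈ 0.555, b = sin(fδ)/sin δ ≈ 0.673.
p = a·p₁ + b·p₂ ≈ (-0.677, 0.735, 0.023); φ = arcsin(p_z) ≈ 1.30°, λ = atan2(p_y, p_x) ≈ 132.64°.

≈ lat 1°N, lon 133°E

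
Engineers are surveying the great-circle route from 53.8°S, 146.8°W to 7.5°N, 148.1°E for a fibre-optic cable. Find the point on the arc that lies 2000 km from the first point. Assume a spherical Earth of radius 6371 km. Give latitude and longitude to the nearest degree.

From cos δ = sin φ₁ sin φ₂ + cos φ₁ cos φ₂ cos Δλ, the central angle is δ ≈ 1.429 rad (81.9°). The total great-circle distance is δ·R ≈ 1.429 × 6371 ≈ 9105 km, so the target fraction is f = 2000/9105 ≈ 0.220.
Interpolate at f ≈ 0.220 with slerp weights a = sin((1−f)δ)/sin δ ≈ 0.907, b = sin(fδ)/sin δ ≈ 0.312.
p = a·p₁ + b·p₂ ≈ (-0.711, -0.130, -0.691); φ = arcsin(p_z) ≈ -43.73°, λ = atan2(p_y, p_x) ≈ -169.64°.

≈ 44°S, 170°W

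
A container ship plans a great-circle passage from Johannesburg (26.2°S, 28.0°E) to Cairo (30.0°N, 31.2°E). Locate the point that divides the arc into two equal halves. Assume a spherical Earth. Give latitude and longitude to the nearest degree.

Convert each endpoint to a unit vector on the sphere (x = cos φ cos λ, y = cos φ sin λ, z = sin φ).
The central angle between the endpoints is δ = arccos(p₁·p₂) ≈ 0.982 rad (56.3°).
Interpolate at f = 1/2 with slerp weights a = sin((1−f)δ)/sin δ ≈ 0.567, b = sin(fδ)/sin δ ≈ 0.567.
p = a·p₁ + b·p₂ ≈ (0.869, 0.493, 0.033); φ = arcsin(p_z) ≈ 1.90°, λ = atan2(p_y, p_x) ≈ 29.57°.

≈ 2°N, 30°E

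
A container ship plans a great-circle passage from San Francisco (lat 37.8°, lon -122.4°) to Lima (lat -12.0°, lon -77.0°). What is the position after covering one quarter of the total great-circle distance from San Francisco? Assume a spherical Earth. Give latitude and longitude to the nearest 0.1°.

Write both endpoints as unit vectors p₁, p₂ with components (cos φ cos λ, cos φ sin λ, sin φ).
The central angle between the endpoints is δ = arccos(p₁·p₂) ≈ 1.143 rad (65.5°).
Interpolate at f = 1/4 with slerp weights a = sin((1−f)δ)/sin δ ≈ 0.831, b = sin(fδ)/sin δ ≈ 0.310.
p = a·p₁ + b·p₂ ≈ (-0.284, -0.850, 0.445); φ = arcsin(p_z) ≈ 26.41°, λ = atan2(p_y, p_x) ≈ -108.46°.

≈ lat 26.4°, lon -108.5°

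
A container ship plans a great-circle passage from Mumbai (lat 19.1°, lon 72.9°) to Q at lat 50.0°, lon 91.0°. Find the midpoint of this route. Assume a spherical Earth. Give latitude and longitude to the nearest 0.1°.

≈ lat 34.9°, lon 80.2°

From cos δ = sin φ₁ sin φ₂ + cos φ₁ cos φ₂ cos Δλ, the central angle is δ ≈ 0.595 rad (34.1°).
Interpolate at f = 1/2 with slerp weights a = sin((1−f)δ)/sin δ ≈ 0.523, b = sin(fδ)/sin δ ≈ 0.523.
p = a·p₁ + b·p₂ ≈ (0.139, 0.808, 0.572); φ = arcsin(p_z) ≈ 34.87°, λ = atan2(p_y, p_x) ≈ 80.21°.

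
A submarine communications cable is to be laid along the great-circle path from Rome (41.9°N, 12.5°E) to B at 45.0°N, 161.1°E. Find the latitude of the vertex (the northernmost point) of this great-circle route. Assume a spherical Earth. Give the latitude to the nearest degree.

≈ 74°N

The great circle lies in the plane with unit normal n̂ = (p₁ × p₂)/|p₁ × p₂|.
Here n̂_z ≈ +0.274; the vertex latitude is φ_max = arccos|n̂_z| ≈ 74.1°.
Check via Clairaut: cos φ_max = |cos φ₁| · sin C = cos(41.9°)·sin(21.6°) ≈ 0.274, again giving ≈ 74.1°.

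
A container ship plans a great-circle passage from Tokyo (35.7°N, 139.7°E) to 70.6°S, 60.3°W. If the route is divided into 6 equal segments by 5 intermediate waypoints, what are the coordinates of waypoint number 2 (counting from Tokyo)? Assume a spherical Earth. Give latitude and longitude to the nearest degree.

≈ 11°S, 148°E

From cos δ = sin φ₁ sin φ₂ + cos φ₁ cos φ₂ cos Δλ, the central angle is δ ≈ 2.505 rad (143.5°).
Interpolate at f = 2/6 with slerp weights a = sin((1−f)δ)/sin δ ≈ 1.673, b = sin(fδ)/sin δ ≈ 1.246.
p = a·p₁ + b·p₂ ≈ (-0.831, 0.519, -0.199); φ = arcsin(p_z) ≈ -11.49°, λ = atan2(p_y, p_x) ≈ 148.01°.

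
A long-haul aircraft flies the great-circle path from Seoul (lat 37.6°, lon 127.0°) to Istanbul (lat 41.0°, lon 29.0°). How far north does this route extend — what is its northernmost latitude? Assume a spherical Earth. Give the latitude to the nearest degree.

≈ 51°

The great circle lies in the plane with unit normal n̂ = (p₁ × p₂)/|p₁ × p₂|.
Here n̂_z ≈ -0.624; the vertex latitude is φ_max = arccos|n̂_z| ≈ 51.4°.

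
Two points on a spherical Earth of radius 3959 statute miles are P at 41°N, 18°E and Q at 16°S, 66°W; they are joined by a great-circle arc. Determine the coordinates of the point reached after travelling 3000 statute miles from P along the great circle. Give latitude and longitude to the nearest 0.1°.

From cos δ = sin φ₁ sin φ₂ + cos φ₁ cos φ₂ cos Δλ, the central angle is δ ≈ 1.676 rad (96.0°). The total great-circle distance is δ·R ≈ 1.676 × 3959 ≈ 6635 mi, so the target fraction is f = 3000/6635 ≈ 0.452.
Interpolate at f ≈ 0.452 with slerp weights a = sin((1−f)δ)/sin δ ≈ 0.799, b = sin(fδ)/sin δ ≈ 0.691.
p = a·p₁ + b·p₂ ≈ (0.844, -0.421, 0.334); φ = arcsin(p_z) ≈ 19.49°, λ = atan2(p_y, p_x) ≈ -26.50°.

≈ 19.5°N, 26.5°W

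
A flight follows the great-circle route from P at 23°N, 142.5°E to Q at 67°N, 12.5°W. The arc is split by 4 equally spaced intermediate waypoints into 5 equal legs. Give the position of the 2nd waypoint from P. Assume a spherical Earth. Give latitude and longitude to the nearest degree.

≈ 57°N, 132°E

Convert each endpoint to a unit vector on the sphere (x = cos φ cos λ, y = cos φ sin λ, z = sin φ).
The central angle between the endpoints is δ = arccos(p₁·p₂) ≈ 1.537 rad (88.1°).
Interpolate at f = 2/5 with slerp weights a = sin((1−f)δ)/sin δ ≈ 0.797, b = sin(fδ)/sin δ ≈ 0.577.
p = a·p₁ + b·p₂ ≈ (-0.362, 0.398, 0.843); φ = arcsin(p_z) ≈ 57.44°, λ = atan2(p_y, p_x) ≈ 132.30°.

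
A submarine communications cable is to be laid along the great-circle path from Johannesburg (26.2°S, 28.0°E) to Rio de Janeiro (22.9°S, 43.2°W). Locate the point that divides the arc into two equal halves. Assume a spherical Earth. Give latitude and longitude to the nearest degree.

From cos δ = sin φ₁ sin φ₂ + cos φ₁ cos φ₂ cos Δλ, the central angle is δ ≈ 1.117 rad (64.0°).
Interpolate at f = 1/2 with slerp weights a = sin((1−f)δ)/sin δ ≈ 0.590, b = sin(fδ)/sin δ ≈ 0.590.
p = a·p₁ + b·p₂ ≈ (0.863, -0.123, -0.490); φ = arcsin(p_z) ≈ -29.33°, λ = atan2(p_y, p_x) ≈ -8.14°.

≈ 29°S, 8°W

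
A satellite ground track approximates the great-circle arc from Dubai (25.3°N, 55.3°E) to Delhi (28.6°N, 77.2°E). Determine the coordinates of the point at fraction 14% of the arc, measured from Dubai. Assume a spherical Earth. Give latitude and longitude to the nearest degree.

Write both endpoints as unit vectors p₁, p₂ with components (cos φ cos λ, cos φ sin λ, sin φ).
The central angle between the endpoints is δ = arccos(p₁·p₂) ≈ 0.345 rad (19.8°).
Interpolate at f = 0.14 with slerp weights a = sin((1−f)δ)/sin δ ≈ 0.864, b = sin(fδ)/sin δ ≈ 0.143.
p = a·p₁ + b·p₂ ≈ (0.473, 0.765, 0.438); φ = arcsin(p_z) ≈ 25.96°, λ = atan2(p_y, p_x) ≈ 58.28°.

≈ (26°N, 58°E)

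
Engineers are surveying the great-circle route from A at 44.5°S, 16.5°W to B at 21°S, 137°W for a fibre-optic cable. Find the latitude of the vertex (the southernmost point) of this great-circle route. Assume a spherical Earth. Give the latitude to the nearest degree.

≈ 55°S

The great circle lies in the plane with unit normal n̂ = (p₁ × p₂)/|p₁ × p₂|.
Here n̂_z ≈ -0.576; the vertex latitude is φ_max = arccos|n̂_z| ≈ 54.8°.
Check via Clairaut: cos φ_max = |cos φ₁| · sin C = cos(44.5°)·sin(126.2°) ≈ 0.576, again giving ≈ 54.8°.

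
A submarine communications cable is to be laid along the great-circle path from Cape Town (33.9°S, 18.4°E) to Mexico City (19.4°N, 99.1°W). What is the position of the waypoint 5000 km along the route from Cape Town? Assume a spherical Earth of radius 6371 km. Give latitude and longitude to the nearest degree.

From cos δ = sin φ₁ sin φ₂ + cos φ₁ cos φ₂ cos Δλ, the central angle is δ ≈ 2.149 rad (123.1°). The total great-circle distance is δ·R ≈ 2.149 × 6371 ≈ 13693 km, so the target fraction is f = 5000/13693 ≈ 0.365.
Interpolate at f ≈ 0.365 with slerp weights a = sin((1−f)δ)/sin δ ≈ 1.169, b = sin(fδ)/sin δ ≈ 0.844.
p = a·p₁ + b·p₂ ≈ (0.795, -0.480, -0.372); φ = arcsin(p_z) ≈ -21.82°, λ = atan2(p_y, p_x) ≈ -31.12°.

≈ (22°S, 31°W)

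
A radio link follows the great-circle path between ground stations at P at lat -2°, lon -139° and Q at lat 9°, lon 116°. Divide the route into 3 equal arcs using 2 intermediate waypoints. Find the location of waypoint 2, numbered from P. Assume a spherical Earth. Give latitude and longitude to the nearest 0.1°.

Convert each endpoint to a unit vector on the sphere (x = cos φ cos λ, y = cos φ sin λ, z = sin φ).
The central angle between the endpoints is δ = arccos(p₁·p₂) ≈ 1.835 rad (105.1°).
Interpolate at f = 2/3 with slerp weights a = sin((1−f)δ)/sin δ ≈ 0.595, b = sin(fδ)/sin δ ≈ 0.974.
p = a·p₁ + b·p₂ ≈ (-0.870, 0.475, 0.132); φ = arcsin(p_z) ≈ 7.56°, λ = atan2(p_y, p_x) ≈ 151.39°.

≈ lat 7.6°, lon 151.4°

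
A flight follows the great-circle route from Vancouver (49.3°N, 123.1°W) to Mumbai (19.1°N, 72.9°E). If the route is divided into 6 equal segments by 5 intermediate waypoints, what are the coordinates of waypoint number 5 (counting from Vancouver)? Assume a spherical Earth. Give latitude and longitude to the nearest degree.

Convert each endpoint to a unit vector on the sphere (x = cos φ cos λ, y = cos φ sin λ, z = sin φ).
The central angle between the endpoints is δ = arccos(p₁·p₂) ≈ 1.922 rad (110.1°).
Interpolate at f = 5/6 with slerp weights a = sin((1−f)δ)/sin δ ≈ 0.335, b = sin(fδ)/sin δ ≈ 1.065.
p = a·p₁ + b·p₂ ≈ (0.176, 0.778, 0.603); φ = arcsin(p_z) ≈ 37.06°, λ = atan2(p_y, p_x) ≈ 77.23°.

≈ (37°N, 77°E)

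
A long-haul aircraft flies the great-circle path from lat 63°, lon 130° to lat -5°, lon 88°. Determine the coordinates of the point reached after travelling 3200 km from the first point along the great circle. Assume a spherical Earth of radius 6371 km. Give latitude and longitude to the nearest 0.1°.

≈ lat 38.5°, lon 104.9°

Convert each endpoint to a unit vector on the sphere (x = cos φ cos λ, y = cos φ sin λ, z = sin φ).
The central angle between the endpoints is δ = arccos(p₁·p₂) ≈ 1.309 rad (75.0°). The total great-circle distance is δ·R ≈ 1.309 × 6371 ≈ 8342 km, so the target fraction is f = 3200/8342 ≈ 0.384.
Interpolate at f ≈ 0.384 with slerp weights a = sin((1−f)δ)/sin δ ≈ 0.748, b = sin(fδ)/sin δ ≈ 0.498.
p = a·p₁ + b·p₂ ≈ (-0.201, 0.756, 0.623); φ = arcsin(p_z) ≈ 38.52°, λ = atan2(p_y, p_x) ≈ 104.88°.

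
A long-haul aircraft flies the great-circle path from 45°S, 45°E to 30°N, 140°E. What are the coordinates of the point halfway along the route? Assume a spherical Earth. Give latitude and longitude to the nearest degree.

From cos δ = sin φ₁ sin φ₂ + cos φ₁ cos φ₂ cos Δλ, the central angle is δ ≈ 1.990 rad (114.0°).
Interpolate at f = 1/2 with slerp weights a = sin((1−f)δ)/sin δ ≈ 0.918, b = sin(fδ)/sin δ ≈ 0.918.
p = a·p₁ + b·p₂ ≈ (-0.150, 0.970, -0.190); φ = arcsin(p_z) ≈ -10.96°, λ = atan2(p_y, p_x) ≈ 98.79°.

≈ 11°S, 99°E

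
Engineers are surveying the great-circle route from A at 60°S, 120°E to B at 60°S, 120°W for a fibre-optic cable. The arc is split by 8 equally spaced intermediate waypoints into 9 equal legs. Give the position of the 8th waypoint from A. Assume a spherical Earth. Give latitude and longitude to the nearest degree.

≈ 65°S, 127°W

Write both endpoints as unit vectors p₁, p₂ with components (cos φ cos λ, cos φ sin λ, sin φ).
The central angle between the endpoints is δ = arccos(p₁·p₂) ≈ 0.896 rad (51.3°).
Interpolate at f = 8/9 with slerp weights a = sin((1−f)δ)/sin δ ≈ 0.127, b = sin(fδ)/sin δ ≈ 0.916.
p = a·p₁ + b·p₂ ≈ (-0.261, -0.341, -0.903); φ = arcsin(p_z) ≈ -64.57°, λ = atan2(p_y, p_x) ≈ -127.37°.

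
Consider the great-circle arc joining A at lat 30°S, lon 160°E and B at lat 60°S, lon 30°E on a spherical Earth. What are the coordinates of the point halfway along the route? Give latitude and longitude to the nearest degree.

The haversine formula gives a central angle δ ≈ 1.415 rad (81.1°) between the endpoints.
Interpolate at f = 1/2 with slerp weights a = sin((1−f)δ)/sin δ ≈ 0.658, b = sin(fδ)/sin δ ≈ 0.658.
p = a·p₁ + b·p₂ ≈ (-0.251, 0.359, -0.899); φ = arcsin(p_z) ≈ -64.01°, λ = atan2(p_y, p_x) ≈ 124.88°.

≈ lat 64°S, lon 125°E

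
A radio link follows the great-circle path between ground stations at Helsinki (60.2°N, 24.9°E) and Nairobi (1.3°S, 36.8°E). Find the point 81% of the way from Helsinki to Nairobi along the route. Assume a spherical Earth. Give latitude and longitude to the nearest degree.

Convert each endpoint to a unit vector on the sphere (x = cos φ cos λ, y = cos φ sin λ, z = sin φ).
The central angle between the endpoints is δ = arccos(p₁·p₂) ≈ 1.085 rad (62.2°).
Interpolate at f = 0.81 with slerp weights a = sin((1−f)δ)/sin δ ≈ 0.232, b = sin(fδ)/sin δ ≈ 0.871.
p = a·p₁ + b·p₂ ≈ (0.801, 0.570, 0.181); φ = arcsin(p_z) ≈ 10.44°, λ = atan2(p_y, p_x) ≈ 35.42°.

≈ (10°N, 35°E)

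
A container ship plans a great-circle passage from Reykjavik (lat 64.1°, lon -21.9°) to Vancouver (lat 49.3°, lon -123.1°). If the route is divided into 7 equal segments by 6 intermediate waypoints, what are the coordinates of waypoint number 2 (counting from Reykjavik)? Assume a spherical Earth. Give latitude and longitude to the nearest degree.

Convert each endpoint to a unit vector on the sphere (x = cos φ cos λ, y = cos φ sin λ, z = sin φ).
The central angle between the endpoints is δ = arccos(p₁·p₂) ≈ 0.894 rad (51.2°).
Interpolate at f = 2/7 with slerp weights a = sin((1−f)δ)/sin δ ≈ 0.765, b = sin(fδ)/sin δ ≈ 0.324.
p = a·p₁ + b·p₂ ≈ (0.194, -0.302, 0.933); φ = arcsin(p_z) ≈ 68.97°, λ = atan2(p_y, p_x) ≈ -57.19°.

≈ lat 69°, lon -57°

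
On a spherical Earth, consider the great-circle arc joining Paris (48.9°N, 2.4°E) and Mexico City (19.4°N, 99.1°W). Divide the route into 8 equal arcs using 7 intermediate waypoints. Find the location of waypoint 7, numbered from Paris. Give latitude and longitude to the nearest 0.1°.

From cos δ = sin φ₁ sin φ₂ + cos φ₁ cos φ₂ cos Δλ, the central angle is δ ≈ 1.444 rad (82.7°).
Interpolate at f = 7/8 with slerp weights a = sin((1−f)δ)/sin δ ≈ 0.181, b = sin(fδ)/sin δ ≈ 0.961.
p = a·p₁ + b·p₂ ≈ (-0.024, -0.890, 0.456); φ = arcsin(p_z) ≈ 27.10°, λ = atan2(p_y, p_x) ≈ -91.58°.

≈ 27.1°N, 91.6°W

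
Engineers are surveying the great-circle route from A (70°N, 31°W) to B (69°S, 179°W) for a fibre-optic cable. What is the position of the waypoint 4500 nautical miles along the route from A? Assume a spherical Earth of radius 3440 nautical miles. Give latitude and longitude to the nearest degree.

≈ (11°N, 106°W)

Convert each endpoint to a unit vector on the sphere (x = cos φ cos λ, y = cos φ sin λ, z = sin φ).
The central angle between the endpoints is δ = arccos(p₁·p₂) ≈ 2.948 rad (168.9°). The total great-circle distance is δ·R ≈ 2.948 × 3440 ≈ 10139 nmi, so the target fraction is f = 4500/10139 ≈ 0.444.
Interpolate at f ≈ 0.444 with slerp weights a = sin((1−f)δ)/sin δ ≈ 5.172, b = sin(fδ)/sin δ ≈ 5.007.
p = a·p₁ + b·p₂ ≈ (-0.278, -0.942, 0.186); φ = arcsin(p_z) ≈ 10.73°, λ = atan2(p_y, p_x) ≈ -106.41°.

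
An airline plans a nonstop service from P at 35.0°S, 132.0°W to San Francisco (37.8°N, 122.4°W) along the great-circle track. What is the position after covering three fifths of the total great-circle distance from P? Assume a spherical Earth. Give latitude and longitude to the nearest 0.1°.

Convert each endpoint to a unit vector on the sphere (x = cos φ cos λ, y = cos φ sin λ, z = sin φ).
The central angle between the endpoints is δ = arccos(p₁·p₂) ≈ 1.280 rad (73.3°).
Interpolate at f = 3/5 with slerp weights a = sin((1−f)δ)/sin δ ≈ 0.511, b = sin(fδ)/sin δ ≈ 0.725.
p = a·p₁ + b·p₂ ≈ (-0.587, -0.795, 0.151); φ = arcsin(p_z) ≈ 8.69°, λ = atan2(p_y, p_x) ≈ -126.45°.

≈ 8.7°N, 126.5°W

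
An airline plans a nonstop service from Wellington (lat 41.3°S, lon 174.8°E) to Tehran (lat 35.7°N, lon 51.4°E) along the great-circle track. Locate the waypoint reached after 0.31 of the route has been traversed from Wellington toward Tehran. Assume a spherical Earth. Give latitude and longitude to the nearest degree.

≈ lat 23°S, lon 129°E

The haversine formula gives a central angle δ ≈ 2.376 rad (136.1°) between the endpoints.
Interpolate at f = 0.31 with slerp weights a = sin((1−f)δ)/sin δ ≈ 1.440, b = sin(fδ)/sin δ ≈ 0.969.
p = a·p₁ + b·p₂ ≈ (-0.586, 0.713, -0.385); φ = arcsin(p_z) ≈ -22.61°, λ = atan2(p_y, p_x) ≈ 129.41°.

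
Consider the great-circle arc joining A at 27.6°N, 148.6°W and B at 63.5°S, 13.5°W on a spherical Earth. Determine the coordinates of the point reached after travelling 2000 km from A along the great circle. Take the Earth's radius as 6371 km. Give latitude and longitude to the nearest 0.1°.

Convert each endpoint to a unit vector on the sphere (x = cos φ cos λ, y = cos φ sin λ, z = sin φ).
The central angle between the endpoints is δ = arccos(p₁·p₂) ≈ 2.339 rad (134.0°). The total great-circle distance is δ·R ≈ 2.339 × 6371 ≈ 14901 km, so the target fraction is f = 2000/14901 ≈ 0.134.
Interpolate at f ≈ 0.134 with slerp weights a = sin((1−f)δ)/sin δ ≈ 1.249, b = sin(fδ)/sin δ ≈ 0.429.
p = a·p₁ + b·p₂ ≈ (-0.759, -0.622, 0.195); φ = arcsin(p_z) ≈ 11.22°, λ = atan2(p_y, p_x) ≈ -140.68°.

≈ 11.2°N, 140.7°W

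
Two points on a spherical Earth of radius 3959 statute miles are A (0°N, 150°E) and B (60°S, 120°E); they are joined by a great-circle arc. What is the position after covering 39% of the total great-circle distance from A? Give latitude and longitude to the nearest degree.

The haversine formula gives a central angle δ ≈ 1.123 rad (64.3°) between the endpoints.
Interpolate at f = 0.39 with slerp weights a = sin((1−f)δ)/sin δ ≈ 0.702, b = sin(fδ)/sin δ ≈ 0.470.
p = a·p₁ + b·p₂ ≈ (-0.725, 0.555, -0.407); φ = arcsin(p_z) ≈ -24.04°, λ = atan2(p_y, p_x) ≈ 142.60°.

≈ (24°S, 143°E)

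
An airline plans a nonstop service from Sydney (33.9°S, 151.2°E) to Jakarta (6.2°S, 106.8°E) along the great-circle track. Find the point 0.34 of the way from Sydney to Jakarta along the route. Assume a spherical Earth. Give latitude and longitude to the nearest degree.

≈ (26°S, 134°E)

Write both endpoints as unit vectors p₁, p₂ with components (cos φ cos λ, cos φ sin λ, sin φ).
The central angle between the endpoints is δ = arccos(p₁·p₂) ≈ 0.863 rad (49.5°).
Interpolate at f = 0.34 with slerp weights a = sin((1−f)δ)/sin δ ≈ 0.710, b = sin(fδ)/sin δ ≈ 0.381.
p = a·p₁ + b·p₂ ≈ (-0.626, 0.646, -0.437); φ = arcsin(p_z) ≈ -25.91°, λ = atan2(p_y, p_x) ≈ 134.08°.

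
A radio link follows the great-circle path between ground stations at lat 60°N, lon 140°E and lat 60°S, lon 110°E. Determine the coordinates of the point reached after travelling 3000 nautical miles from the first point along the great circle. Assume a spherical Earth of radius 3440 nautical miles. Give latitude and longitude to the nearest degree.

Convert each endpoint to a unit vector on the sphere (x = cos φ cos λ, y = cos φ sin λ, z = sin φ).
The central angle between the endpoints is δ = arccos(p₁·p₂) ≈ 2.134 rad (122.2°). The total great-circle distance is δ·R ≈ 2.134 × 3440 ≈ 7339 nmi, so the target fraction is f = 3000/7339 ≈ 0.409.
Interpolate at f ≈ 0.409 with slerp weights a = sin((1−f)δ)/sin δ ≈ 1.126, b = sin(fδ)/sin δ ≈ 0.905.
p = a·p₁ + b·p₂ ≈ (-0.586, 0.787, 0.191); φ = arcsin(p_z) ≈ 11.03°, λ = atan2(p_y, p_x) ≈ 126.67°.

≈ lat 11°N, lon 127°E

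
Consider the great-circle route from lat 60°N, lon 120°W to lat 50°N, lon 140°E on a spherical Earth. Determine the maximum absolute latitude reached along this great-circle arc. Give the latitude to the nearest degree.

The great circle lies in the plane with unit normal n̂ = (p₁ × p₂)/|p₁ × p₂|.
Here n̂_z ≈ -0.399; the vertex latitude is φ_max = arccos|n̂_z| ≈ 66.5°.
Check via Clairaut: cos φ_max = |cos φ₁| · sin C = cos(60.0°)·sin(52.8°) ≈ 0.399, again giving ≈ 66.5°.

≈ 67°N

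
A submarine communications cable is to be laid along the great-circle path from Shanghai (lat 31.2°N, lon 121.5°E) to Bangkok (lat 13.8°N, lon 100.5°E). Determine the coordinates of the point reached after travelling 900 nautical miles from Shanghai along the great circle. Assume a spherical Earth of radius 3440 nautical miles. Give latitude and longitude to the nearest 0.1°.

≈ lat 21.5°N, lon 108.7°E

Convert each endpoint to a unit vector on the sphere (x = cos φ cos λ, y = cos φ sin λ, z = sin φ).
The central angle between the endpoints is δ = arccos(p₁·p₂) ≈ 0.453 rad (26.0°). The total great-circle distance is δ·R ≈ 0.453 × 3440 ≈ 1559 nmi, so the target fraction is f = 900/1559 ≈ 0.577.
Interpolate at f ≈ 0.577 with slerp weights a = sin((1−f)δ)/sin δ ≈ 0.435, b = sin(fδ)/sin δ ≈ 0.591.
p = a·p₁ + b·p₂ ≈ (-0.299, 0.881, 0.366); φ = arcsin(p_z) ≈ 21.48°, λ = atan2(p_y, p_x) ≈ 108.73°.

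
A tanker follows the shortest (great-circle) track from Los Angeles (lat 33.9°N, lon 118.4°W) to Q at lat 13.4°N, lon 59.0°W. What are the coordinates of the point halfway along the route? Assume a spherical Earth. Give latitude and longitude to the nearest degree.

≈ lat 27°N, lon 86°W

Write both endpoints as unit vectors p₁, p₂ with components (cos φ cos λ, cos φ sin λ, sin φ).
The central angle between the endpoints is δ = arccos(p₁·p₂) ≈ 1.000 rad (57.3°).
Interpolate at f = 1/2 with slerp weights a = sin((1−f)δ)/sin δ ≈ 0.570, b = sin(fδ)/sin δ ≈ 0.570.
p = a·p₁ + b·p₂ ≈ (0.061, -0.891, 0.450); φ = arcsin(p_z) ≈ 26.73°, λ = atan2(p_y, p_x) ≈ -86.11°.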